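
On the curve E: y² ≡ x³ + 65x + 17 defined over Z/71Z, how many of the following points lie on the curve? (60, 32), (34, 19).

(60, 32): 32² ≡ 30, rhs ≡ 30 → on.
(34, 19): 19² ≡ 6, rhs ≡ 67 → off.

1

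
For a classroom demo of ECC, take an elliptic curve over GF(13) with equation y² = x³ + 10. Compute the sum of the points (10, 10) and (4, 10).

(12, 3)

(10, 10) + (4, 10). λ = (10 - 10)/(4 - 10) ≡ 0/7 mod 13. 7⁻¹ ≡ 2 (mod 13), so λ ≡ 0.
  x = λ² - 10 - 4 = 0 - 14 ≡ 12; y = λ·(10 - 12) - 10 ≡ 3. → (12, 3)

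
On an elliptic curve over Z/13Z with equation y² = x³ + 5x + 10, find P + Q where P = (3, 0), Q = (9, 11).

(3, 0) + (9, 11). λ = (11 - 0)/(9 - 3) ≡ 11/6 mod 13. 6⁻¹ ≡ 11 (mod 13) since 6·11 = 66 ≡ 1, so λ ≡ 4.
  x = λ² - 3 - 9 = 16 - 12 ≡ 4; y = λ·(3 - 4) - 0 ≡ 9. → (4, 9)

(4, 9)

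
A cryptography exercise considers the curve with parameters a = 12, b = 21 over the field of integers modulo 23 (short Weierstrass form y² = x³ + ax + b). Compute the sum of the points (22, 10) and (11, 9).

(22, 10) + (11, 9). λ = (9 - 10)/(11 - 22) ≡ 22/12 mod 23. 12⁻¹ ≡ 2 (mod 23), so λ ≡ 21.
  x = λ² - 22 - 11 = 441 - 33 ≡ 17; y = λ·(22 - 17) - 10 ≡ 3. → (17, 3)

(17, 3)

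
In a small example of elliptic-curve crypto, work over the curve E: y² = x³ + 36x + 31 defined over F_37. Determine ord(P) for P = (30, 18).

2P: tangent at (30, 18): λ = (3·30² + 36)/(2·18) ≡ 35/36. 36⁻¹ ≡ 36 (mod 37), so λ ≡ 35·36 ≡ 2.
  x = λ² - 30 - 30 = 4 - 60 ≡ 18; y = λ·(30 - 18) - 18 ≡ 6. → (18, 6)
3P: (18, 6) + (30, 18). λ = (18 - 6)/(30 - 18) ≡ 12/12 mod 37. 12⁻¹ ≡ 34 (mod 37) since 12·34 = 408 ≡ 1, so λ ≡ 1.
  x = λ² - 18 - 30 = 1 - 48 ≡ 27; y = λ·(18 - 27) - 6 ≡ 22. → (27, 22)
4P: (27, 22) + (30, 18). λ = (18 - 22)/(30 - 27) ≡ 33/3 mod 37. 3⁻¹ ≡ 25 (mod 37), so λ ≡ 11.
  x = λ² - 27 - 30 = 121 - 57 ≡ 27; y = λ·(27 - 27) - 22 ≡ 15. → (27, 15)
5P: (27, 15) + (30, 18). λ = (18 - 15)/(30 - 27) ≡ 3/3 mod 37. 3⁻¹ ≡ 25 (mod 37), so λ ≡ 1.
  x = λ² - 27 - 30 = 1 - 57 ≡ 18; y = λ·(27 - 18) - 15 ≡ 31. → (18, 31)
6P: (18, 31) + (30, 18). λ = (18 - 31)/(30 - 18) ≡ 24/12 mod 37. 12⁻¹ ≡ 34 (mod 37), so λ ≡ 2.
  x = λ² - 18 - 30 = 4 - 48 ≡ 30; y = λ·(18 - 30) - 31 ≡ 19. → (30, 19)
7P: (30, 19) + (30, 18): same x and y₁ ≡ -y₂, so the sum is O.
7P = O, so the order is 7.

7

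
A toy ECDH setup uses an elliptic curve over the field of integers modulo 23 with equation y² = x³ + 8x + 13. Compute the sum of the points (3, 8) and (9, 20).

(3, 8) + (9, 20). λ = (20 - 8)/(9 - 3) ≡ 12/6 mod 23. 6⁻¹ ≡ 4 (mod 23), so λ ≡ 2.
  x = λ² - 3 - 9 = 4 - 12 ≡ 15; y = λ·(3 - 15) - 8 ≡ 14. → (15, 14)

(15, 14)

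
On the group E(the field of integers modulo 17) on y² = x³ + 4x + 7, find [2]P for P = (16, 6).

(6, 14)

tangent at (16, 6): λ = (3·16² + 4)/(2·6) ≡ 7/12. 12⁻¹ ≡ 10 (mod 17), so λ ≡ 7·10 ≡ 2.
  x = λ² - 16 - 16 = 4 - 32 ≡ 6; y = λ·(16 - 6) - 6 ≡ 14. → (6, 14)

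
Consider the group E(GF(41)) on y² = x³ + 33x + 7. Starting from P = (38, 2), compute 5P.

Double-and-add on 5 = (101)₂. Start with P = (38, 2) for the leading 1-bit.
double: tangent at (38, 2): λ = (3·38² + 33)/(2·2) ≡ 19/4. 4⁻¹ ≡ 31 (mod 41), so λ ≡ 19·31 ≡ 15.
  x = λ² - 38 - 38 = 225 - 76 ≡ 26; y = λ·(38 - 26) - 2 ≡ 14. → (26, 14)
double: tangent at (26, 14): λ = (3·26² + 33)/(2·14) ≡ 11/28. 28⁻¹ ≡ 22 (mod 41), so λ ≡ 11·22 ≡ 37.
  x = λ² - 26 - 26 = 1369 - 52 ≡ 5; y = λ·(26 - 5) - 14 ≡ 25. → (5, 25)
add P: (5, 25) + (38, 2). λ = (2 - 25)/(38 - 5) ≡ 18/33 mod 41. 33⁻¹ ≡ 5 (mod 41), so λ ≡ 8.
  x = λ² - 5 - 38 = 64 - 43 ≡ 21; y = λ·(5 - 21) - 25 ≡ 11. → (21, 11)

(21, 11)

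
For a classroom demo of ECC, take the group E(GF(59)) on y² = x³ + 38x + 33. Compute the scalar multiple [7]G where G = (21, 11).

(19, 48)

Double-and-add on 7 = (111)₂. Start with G = (21, 11) for the leading 1-bit.
double: tangent at (21, 11): λ = (3·21² + 38)/(2·11) ≡ 4/22. 22⁻¹ ≡ 51 (mod 59) since 22·51 = 1122 ≡ 1, so λ ≡ 4·51 ≡ 27.
  x = λ² - 21 - 21 = 729 - 42 ≡ 38; y = λ·(21 - 38) - 11 ≡ 2. → (38, 2)
add G: (38, 2) + (21, 11). λ = (11 - 2)/(21 - 38) ≡ 9/42 mod 59. 42⁻¹ ≡ 52 (mod 59), so λ ≡ 55.
  x = λ² - 38 - 21 = 3025 - 59 ≡ 16; y = λ·(38 - 16) - 2 ≡ 28. → (16, 28)
double: tangent at (16, 28): λ = (3·16² + 38)/(2·28) ≡ 39/56. 56⁻¹ ≡ 39 (mod 59) since 56·39 = 2184 ≡ 1, so λ ≡ 39·39 ≡ 46.
  x = λ² - 16 - 16 = 2116 - 32 ≡ 19; y = λ·(16 - 19) - 28 ≡ 11. → (19, 11)
add G: (19, 11) + (21, 11). λ = (11 - 11)/(21 - 19) ≡ 0/2 mod 59. 2⁻¹ ≡ 30 (mod 59) since 2·30 = 60 ≡ 1, so λ ≡ 0.
  x = λ² - 19 - 21 = 0 - 40 ≡ 19; y = λ·(19 - 19) - 11 ≡ 48. → (19, 48)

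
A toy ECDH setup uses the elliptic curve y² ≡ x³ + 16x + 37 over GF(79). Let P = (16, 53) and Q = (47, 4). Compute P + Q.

(16, 53) + (47, 4). λ = (4 - 53)/(47 - 16) ≡ 30/31 mod 79. 31⁻¹ ≡ 51 (mod 79), so λ ≡ 29.
  x = λ² - 16 - 47 = 841 - 63 ≡ 67; y = λ·(16 - 67) - 53 ≡ 48. → (67, 48)

(67, 48)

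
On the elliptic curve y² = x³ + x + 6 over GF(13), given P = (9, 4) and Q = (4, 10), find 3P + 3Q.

First 3P:
Repeated addition: build up to 3P.
2P: tangent at (9, 4): λ = (3·9² + 1)/(2·4) ≡ 10/8. 8⁻¹ ≡ 5 (mod 13), so λ ≡ 10·5 ≡ 11.
  x = λ² - 9 - 9 = 121 - 18 ≡ 12; y = λ·(9 - 12) - 4 ≡ 2. → (12, 2)
3P: (12, 2) + (9, 4). λ = (4 - 2)/(9 - 12) ≡ 2/10 mod 13. 10⁻¹ ≡ 4 (mod 13), so λ ≡ 8.
  x = λ² - 12 - 9 = 64 - 21 ≡ 4; y = λ·(12 - 4) - 2 ≡ 10. → (4, 10)
3P = (4, 10).
Next 3Q:
Repeated addition: build up to 3Q.
2Q: tangent at (4, 10): λ = (3·4² + 1)/(2·10) ≡ 10/7. 7⁻¹ ≡ 2 (mod 13), so λ ≡ 10·2 ≡ 7.
  x = λ² - 4 - 4 = 49 - 8 ≡ 2; y = λ·(4 - 2) - 10 ≡ 4. → (2, 4)
3Q: (2, 4) + (4, 10). λ = (10 - 4)/(4 - 2) ≡ 6/2 mod 13. 2⁻¹ ≡ 7 (mod 13), so λ ≡ 3.
  x = λ² - 2 - 4 = 9 - 6 ≡ 3; y = λ·(2 - 3) - 4 ≡ 6. → (3, 6)
3Q = (3, 6).
Finally 3P + 3Q:
(4, 10) + (3, 6). λ = (6 - 10)/(3 - 4) ≡ 9/12 mod 13. 12⁻¹ ≡ 12 (mod 13) since 12·12 = 144 ≡ 1, so λ ≡ 4.
  x = λ² - 4 - 3 = 16 - 7 ≡ 9; y = λ·(4 - 9) - 10 ≡ 9. → (9, 9)

(9, 9)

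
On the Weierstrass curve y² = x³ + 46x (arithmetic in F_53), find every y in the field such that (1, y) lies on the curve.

10, 43

x³ + 46x + 0 = 47 ≡ 47 (mod 53).
Square roots of 47 mod 53: 10 and 43 (since 10² = 100 ≡ 47).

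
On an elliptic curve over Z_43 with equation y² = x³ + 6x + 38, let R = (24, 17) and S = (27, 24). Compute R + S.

(24, 17) + (27, 24). λ = (24 - 17)/(27 - 24) ≡ 7/3 mod 43. 3⁻¹ ≡ 29 (mod 43) since 3·29 = 87 ≡ 1, so λ ≡ 31.
  x = λ² - 24 - 27 = 961 - 51 ≡ 7; y = λ·(24 - 7) - 17 ≡ 37. → (7, 37)

(7, 37)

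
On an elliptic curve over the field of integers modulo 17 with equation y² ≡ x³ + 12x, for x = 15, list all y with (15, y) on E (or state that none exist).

6, 11

x³ + 12x + 0 = 3555 ≡ 2 (mod 17).
Square roots of 2 mod 17: 6 and 11 (since 6² = 36 ≡ 2).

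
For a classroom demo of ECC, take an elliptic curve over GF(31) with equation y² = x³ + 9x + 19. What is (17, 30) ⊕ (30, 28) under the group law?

(2, 13)

(17, 30) + (30, 28). λ = (28 - 30)/(30 - 17) ≡ 29/13 mod 31. 13⁻¹ ≡ 12 (mod 31) since 13·12 = 156 ≡ 1, so λ ≡ 7.
  x = λ² - 17 - 30 = 49 - 47 ≡ 2; y = λ·(17 - 2) - 30 ≡ 13. → (2, 13)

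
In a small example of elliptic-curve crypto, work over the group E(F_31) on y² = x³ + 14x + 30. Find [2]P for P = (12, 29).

tangent at (12, 29): λ = (3·12² + 14)/(2·29) ≡ 12/27. 27⁻¹ ≡ 23 (mod 31), so λ ≡ 12·23 ≡ 28.
  x = λ² - 12 - 12 = 784 - 24 ≡ 16; y = λ·(12 - 16) - 29 ≡ 14. → (16, 14)

(16, 14)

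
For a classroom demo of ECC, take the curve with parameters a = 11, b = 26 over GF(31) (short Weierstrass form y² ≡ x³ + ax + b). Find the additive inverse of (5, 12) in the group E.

(5, 19)

-(5, 12) = (5, -12 mod 31) = (5, 19).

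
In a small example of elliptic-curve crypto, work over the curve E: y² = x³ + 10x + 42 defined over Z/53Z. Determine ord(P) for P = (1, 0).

2

2P: (1, 0) + (1, 0): same x and y₁ ≡ -y₂, so the sum is O.
2P = O, so the order is 2.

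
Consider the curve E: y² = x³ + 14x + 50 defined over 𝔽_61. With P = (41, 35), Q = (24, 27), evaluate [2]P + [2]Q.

(4, 32)

First 2P:
Repeated addition: build up to 2P.
2P: tangent at (41, 35): λ = (3·41² + 14)/(2·35) ≡ 55/9. 9⁻¹ ≡ 34 (mod 61), so λ ≡ 55·34 ≡ 40.
  x = λ² - 41 - 41 = 1600 - 82 ≡ 54; y = λ·(41 - 54) - 35 ≡ 55. → (54, 55)
2P = (54, 55).
Next 2Q:
Repeated addition: build up to 2Q.
2Q: tangent at (24, 27): λ = (3·24² + 14)/(2·27) ≡ 34/54. 54⁻¹ ≡ 26 (mod 61), so λ ≡ 34·26 ≡ 30.
  x = λ² - 24 - 24 = 900 - 48 ≡ 59; y = λ·(24 - 59) - 27 ≡ 21. → (59, 21)
2Q = (59, 21).
Finally 2P + 2Q:
(54, 55) + (59, 21). λ = (21 - 55)/(59 - 54) ≡ 27/5 mod 61. 5⁻¹ ≡ 49 (mod 61), so λ ≡ 42.
  x = λ² - 54 - 59 = 1764 - 113 ≡ 4; y = λ·(54 - 4) - 55 ≡ 32. → (4, 32)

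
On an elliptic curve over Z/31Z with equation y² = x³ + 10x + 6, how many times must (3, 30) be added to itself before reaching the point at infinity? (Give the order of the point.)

2P: tangent at (3, 30): λ = (3·3² + 10)/(2·30) ≡ 6/29. 29⁻¹ ≡ 15 (mod 31), so λ ≡ 6·15 ≡ 28.
  x = λ² - 3 - 3 = 784 - 6 ≡ 3; y = λ·(3 - 3) - 30 ≡ 1. → (3, 1)
3P: (3, 1) + (3, 30): same x and y₁ ≡ -y₂, so the sum is the point at infinity.
3P = the point at infinity, so the order is 3.

3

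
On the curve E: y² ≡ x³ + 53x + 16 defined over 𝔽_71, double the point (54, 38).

(23, 57)

tangent at (54, 38): λ = (3·54² + 53)/(2·38) ≡ 68/5. 5⁻¹ ≡ 57 (mod 71), so λ ≡ 68·57 ≡ 42.
  x = λ² - 54 - 54 = 1764 - 108 ≡ 23; y = λ·(54 - 23) - 38 ≡ 57. → (23, 57)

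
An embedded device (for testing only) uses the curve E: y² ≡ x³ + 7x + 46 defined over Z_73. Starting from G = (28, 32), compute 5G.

(50, 37)

Repeated addition: build up to 5G.
2G: tangent at (28, 32): λ = (3·28² + 7)/(2·32) ≡ 23/64. 64⁻¹ ≡ 8 (mod 73) since 64·8 = 512 ≡ 1, so λ ≡ 23·8 ≡ 38.
  x = λ² - 28 - 28 = 1444 - 56 ≡ 1; y = λ·(28 - 1) - 32 ≡ 45. → (1, 45)
3G: (1, 45) + (28, 32). λ = (32 - 45)/(28 - 1) ≡ 60/27 mod 73. 27⁻¹ ≡ 46 (mod 73), so λ ≡ 59.
  x = λ² - 1 - 28 = 3481 - 29 ≡ 21; y = λ·(1 - 21) - 45 ≡ 16. → (21, 16)
4G: (21, 16) + (28, 32). λ = (32 - 16)/(28 - 21) ≡ 16/7 mod 73. 7⁻¹ ≡ 21 (mod 73), so λ ≡ 44.
  x = λ² - 21 - 28 = 1936 - 49 ≡ 62; y = λ·(21 - 62) - 16 ≡ 5. → (62, 5)
5G: (62, 5) + (28, 32). λ = (32 - 5)/(28 - 62) ≡ 27/39 mod 73. 39⁻¹ ≡ 15 (mod 73), so λ ≡ 40.
  x = λ² - 62 - 28 = 1600 - 90 ≡ 50; y = λ·(62 - 50) - 5 ≡ 37. → (50, 37)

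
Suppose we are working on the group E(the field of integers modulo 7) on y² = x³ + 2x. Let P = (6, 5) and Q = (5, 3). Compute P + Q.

(0, 0)

(6, 5) + (5, 3). λ = (3 - 5)/(5 - 6) ≡ 5/6 mod 7. 6⁻¹ ≡ 6 (mod 7), so λ ≡ 2.
  x = λ² - 6 - 5 = 4 - 11 ≡ 0; y = λ·(6 - 0) - 5 ≡ 0. → (0, 0)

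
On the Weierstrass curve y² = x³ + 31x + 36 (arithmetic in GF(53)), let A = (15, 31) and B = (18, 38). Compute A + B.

(49, 31)

(15, 31) + (18, 38). λ = (38 - 31)/(18 - 15) ≡ 7/3 mod 53. 3⁻¹ ≡ 18 (mod 53), so λ ≡ 20.
  x = λ² - 15 - 18 = 400 - 33 ≡ 49; y = λ·(15 - 49) - 31 ≡ 31. → (49, 31)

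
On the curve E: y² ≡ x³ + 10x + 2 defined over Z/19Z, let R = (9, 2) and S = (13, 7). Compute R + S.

(9, 2) + (13, 7). λ = (7 - 2)/(13 - 9) ≡ 5/4 mod 19. 4⁻¹ ≡ 5 (mod 19), so λ ≡ 6.
  x = λ² - 9 - 13 = 36 - 22 ≡ 14; y = λ·(9 - 14) - 2 ≡ 6. → (14, 6)

(14, 6)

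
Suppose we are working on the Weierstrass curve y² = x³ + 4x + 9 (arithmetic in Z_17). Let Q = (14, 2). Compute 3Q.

O

Repeated addition: build up to 3Q.
2Q: tangent at (14, 2): λ = (3·14² + 4)/(2·2) ≡ 14/4. 4⁻¹ ≡ 13 (mod 17), so λ ≡ 14·13 ≡ 12.
  x = λ² - 14 - 14 = 144 - 28 ≡ 14; y = λ·(14 - 14) - 2 ≡ 15. → (14, 15)
3Q: (14, 15) + (14, 2): same x and y₁ ≡ -y₂, so the sum is the point at infinity.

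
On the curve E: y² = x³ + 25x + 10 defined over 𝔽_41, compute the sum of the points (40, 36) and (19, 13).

(7, 6)

(40, 36) + (19, 13). λ = (13 - 36)/(19 - 40) ≡ 18/20 mod 41. 20⁻¹ ≡ 39 (mod 41) since 20·39 = 780 ≡ 1, so λ ≡ 5.
  x = λ² - 40 - 19 = 25 - 59 ≡ 7; y = λ·(40 - 7) - 36 ≡ 6. → (7, 6)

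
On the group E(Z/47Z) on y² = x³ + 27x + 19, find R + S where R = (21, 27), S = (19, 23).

(11, 40)

(21, 27) + (19, 23). λ = (23 - 27)/(19 - 21) ≡ 43/45 mod 47. 45⁻¹ ≡ 23 (mod 47), so λ ≡ 2.
  x = λ² - 21 - 19 = 4 - 40 ≡ 11; y = λ·(21 - 11) - 27 ≡ 40. → (11, 40)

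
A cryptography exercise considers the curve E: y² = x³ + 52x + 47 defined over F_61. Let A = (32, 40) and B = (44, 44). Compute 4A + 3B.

First 4A:
Double-and-add on 4 = (100)₂. Start with A = (32, 40) for the leading 1-bit.
double: tangent at (32, 40): λ = (3·32² + 52)/(2·40) ≡ 13/19. 19⁻¹ ≡ 45 (mod 61), so λ ≡ 13·45 ≡ 36.
  x = λ² - 32 - 32 = 1296 - 64 ≡ 12; y = λ·(32 - 12) - 40 ≡ 9. → (12, 9)
double: tangent at (12, 9): λ = (3·12² + 52)/(2·9) ≡ 57/18. 18⁻¹ ≡ 17 (mod 61) since 18·17 = 306 ≡ 1, so λ ≡ 57·17 ≡ 54.
  x = λ² - 12 - 12 = 2916 - 24 ≡ 25; y = λ·(12 - 25) - 9 ≡ 21. → (25, 21)
4A = (25, 21).
Next 3B:
Repeated addition: build up to 3B.
2B: tangent at (44, 44): λ = (3·44² + 52)/(2·44) ≡ 4/27. 27⁻¹ ≡ 52 (mod 61), so λ ≡ 4·52 ≡ 25.
  x = λ² - 44 - 44 = 625 - 88 ≡ 49; y = λ·(44 - 49) - 44 ≡ 14. → (49, 14)
3B: (49, 14) + (44, 44). λ = (44 - 14)/(44 - 49) ≡ 30/56 mod 61. 56⁻¹ ≡ 12 (mod 61), so λ ≡ 55.
  x = λ² - 49 - 44 = 3025 - 93 ≡ 4; y = λ·(49 - 4) - 14 ≡ 21. → (4, 21)
3B = (4, 21).
Finally 4A + 3B:
(25, 21) + (4, 21). λ = (21 - 21)/(4 - 25) ≡ 0/40 mod 61. 40⁻¹ ≡ 29 (mod 61), so λ ≡ 0.
  x = λ² - 25 - 4 = 0 - 29 ≡ 32; y = λ·(25 - 32) - 21 ≡ 40. → (32, 40)

(32, 40)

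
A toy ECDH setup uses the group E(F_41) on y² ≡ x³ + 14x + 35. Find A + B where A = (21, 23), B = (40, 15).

(13, 6)

(21, 23) + (40, 15). λ = (15 - 23)/(40 - 21) ≡ 33/19 mod 41. 19⁻¹ ≡ 13 (mod 41) since 19·13 = 247 ≡ 1, so λ ≡ 19.
  x = λ² - 21 - 40 = 361 - 61 ≡ 13; y = λ·(21 - 13) - 23 ≡ 6. → (13, 6)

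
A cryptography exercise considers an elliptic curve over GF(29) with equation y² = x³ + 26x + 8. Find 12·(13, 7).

(23, 19)

Write P = (13, 7).
Double-and-add on 12 = (1100)₂. Start with P = (13, 7) for the leading 1-bit.
double: tangent at (13, 7): λ = (3·13² + 26)/(2·7) ≡ 11/14. 14⁻¹ ≡ 27 (mod 29), so λ ≡ 11·27 ≡ 7.
  x = λ² - 13 - 13 = 49 - 26 ≡ 23; y = λ·(13 - 23) - 7 ≡ 10. → (23, 10)
add P: (23, 10) + (13, 7). λ = (7 - 10)/(13 - 23) ≡ 26/19 mod 29. 19⁻¹ ≡ 26 (mod 29) since 19·26 = 494 ≡ 1, so λ ≡ 9.
  x = λ² - 23 - 13 = 81 - 36 ≡ 16; y = λ·(23 - 16) - 10 ≡ 24. → (16, 24)
double: tangent at (16, 24): λ = (3·16² + 26)/(2·24) ≡ 11/19. 19⁻¹ ≡ 26 (mod 29) since 19·26 = 494 ≡ 1, so λ ≡ 11·26 ≡ 25.
  x = λ² - 16 - 16 = 625 - 32 ≡ 13; y = λ·(16 - 13) - 24 ≡ 22. → (13, 22)
double: tangent at (13, 22): λ = (3·13² + 26)/(2·22) ≡ 11/15. 15⁻¹ ≡ 2 (mod 29), so λ ≡ 11·2 ≡ 22.
  x = λ² - 13 - 13 = 484 - 26 ≡ 23; y = λ·(13 - 23) - 22 ≡ 19. → (23, 19)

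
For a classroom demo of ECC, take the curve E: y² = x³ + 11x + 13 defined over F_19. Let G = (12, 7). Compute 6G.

(2, 10)

Double-and-add on 6 = (110)₂. Start with G = (12, 7) for the leading 1-bit.
double: tangent at (12, 7): λ = (3·12² + 11)/(2·7) ≡ 6/14. 14⁻¹ ≡ 15 (mod 19) since 14·15 = 210 ≡ 1, so λ ≡ 6·15 ≡ 14.
  x = λ² - 12 - 12 = 196 - 24 ≡ 1; y = λ·(12 - 1) - 7 ≡ 14. → (1, 14)
add G: (1, 14) + (12, 7). λ = (7 - 14)/(12 - 1) ≡ 12/11 mod 19. 11⁻¹ ≡ 7 (mod 19), so λ ≡ 8.
  x = λ² - 1 - 12 = 64 - 13 ≡ 13; y = λ·(1 - 13) - 14 ≡ 4. → (13, 4)
double: tangent at (13, 4): λ = (3·13² + 11)/(2·4) ≡ 5/8. 8⁻¹ ≡ 12 (mod 19), so λ ≡ 5·12 ≡ 3.
  x = λ² - 13 - 13 = 9 - 26 ≡ 2; y = λ·(13 - 2) - 4 ≡ 10. → (2, 10)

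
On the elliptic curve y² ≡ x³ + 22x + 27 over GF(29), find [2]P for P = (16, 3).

(4, 11)

tangent at (16, 3): λ = (3·16² + 22)/(2·3) ≡ 7/6. 6⁻¹ ≡ 5 (mod 29), so λ ≡ 7·5 ≡ 6.
  x = λ² - 16 - 16 = 36 - 32 ≡ 4; y = λ·(16 - 4) - 3 ≡ 11. → (4, 11)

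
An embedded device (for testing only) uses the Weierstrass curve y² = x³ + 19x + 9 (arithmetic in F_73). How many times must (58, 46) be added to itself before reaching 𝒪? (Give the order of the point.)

2P: tangent at (58, 46): λ = (3·58² + 19)/(2·46) ≡ 37/19. 19⁻¹ ≡ 50 (mod 73) since 19·50 = 950 ≡ 1, so λ ≡ 37·50 ≡ 25.
  x = λ² - 58 - 58 = 625 - 116 ≡ 71; y = λ·(58 - 71) - 46 ≡ 67. → (71, 67)
3P: (71, 67) + (58, 46). λ = (46 - 67)/(58 - 71) ≡ 52/60 mod 73. 60⁻¹ ≡ 28 (mod 73), so λ ≡ 69.
  x = λ² - 71 - 58 = 4761 - 129 ≡ 33; y = λ·(71 - 33) - 67 ≡ 0. → (33, 0)
4P: (33, 0) + (58, 46). λ = (46 - 0)/(58 - 33) ≡ 46/25 mod 73. 25⁻¹ ≡ 38 (mod 73) since 25·38 = 950 ≡ 1, so λ ≡ 69.
  x = λ² - 33 - 58 = 4761 - 91 ≡ 71; y = λ·(33 - 71) - 0 ≡ 6. → (71, 6)
5P: (71, 6) + (58, 46). λ = (46 - 6)/(58 - 71) ≡ 40/60 mod 73. 60⁻¹ ≡ 28 (mod 73), so λ ≡ 25.
  x = λ² - 71 - 58 = 625 - 129 ≡ 58; y = λ·(71 - 58) - 6 ≡ 27. → (58, 27)
6P: (58, 27) + (58, 46): same x and y₁ ≡ -y₂, so the sum is 𝒪.
6P = 𝒪, so the order is 6.

6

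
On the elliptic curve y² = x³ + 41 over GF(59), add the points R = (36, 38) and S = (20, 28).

(36, 38) + (20, 28). λ = (28 - 38)/(20 - 36) ≡ 49/43 mod 59. 43⁻¹ ≡ 11 (mod 59), so λ ≡ 8.
  x = λ² - 36 - 20 = 64 - 56 ≡ 8; y = λ·(36 - 8) - 38 ≡ 9. → (8, 9)

(8, 9)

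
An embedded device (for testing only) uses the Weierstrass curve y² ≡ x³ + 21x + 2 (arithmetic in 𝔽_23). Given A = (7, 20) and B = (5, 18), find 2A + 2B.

(15, 14)

First 2A:
Repeated addition: build up to 2A.
2A: tangent at (7, 20): λ = (3·7² + 21)/(2·20) ≡ 7/17. 17⁻¹ ≡ 19 (mod 23), so λ ≡ 7·19 ≡ 18.
  x = λ² - 7 - 7 = 324 - 14 ≡ 11; y = λ·(7 - 11) - 20 ≡ 0. → (11, 0)
2A = (11, 0).
Next 2B:
Repeated addition: build up to 2B.
2B: tangent at (5, 18): λ = (3·5² + 21)/(2·18) ≡ 4/13. 13⁻¹ ≡ 16 (mod 23) since 13·16 = 208 ≡ 1, so λ ≡ 4·16 ≡ 18.
  x = λ² - 5 - 5 = 324 - 10 ≡ 15; y = λ·(5 - 15) - 18 ≡ 9. → (15, 9)
2B = (15, 9).
Finally 2A + 2B:
(11, 0) + (15, 9). λ = (9 - 0)/(15 - 11) ≡ 9/4 mod 23. 4⁻¹ ≡ 6 (mod 23), so λ ≡ 8.
  x = λ² - 11 - 15 = 64 - 26 ≡ 15; y = λ·(11 - 15) - 0 ≡ 14. → (15, 14)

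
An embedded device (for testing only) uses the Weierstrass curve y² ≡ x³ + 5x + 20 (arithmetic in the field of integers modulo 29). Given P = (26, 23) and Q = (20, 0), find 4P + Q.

First 4P:
Repeated addition: build up to 4P.
2P: tangent at (26, 23): λ = (3·26² + 5)/(2·23) ≡ 3/17. 17⁻¹ ≡ 12 (mod 29) since 17·12 = 204 ≡ 1, so λ ≡ 3·12 ≡ 7.
  x = λ² - 26 - 26 = 49 - 52 ≡ 26; y = λ·(26 - 26) - 23 ≡ 6. → (26, 6)
3P: (26, 6) + (26, 23): same x and y₁ ≡ -y₂, so the sum is 𝒪.
4P: 𝒪 + (26, 23) = (26, 23) (identity).
4P = (26, 23).
Finally 4P + Q:
(26, 23) + (20, 0). λ = (0 - 23)/(20 - 26) ≡ 6/23 mod 29. 23⁻¹ ≡ 24 (mod 29) since 23·24 = 552 ≡ 1, so λ ≡ 28.
  x = λ² - 26 - 20 = 784 - 46 ≡ 13; y = λ·(26 - 13) - 23 ≡ 22. → (13, 22)

(13, 22)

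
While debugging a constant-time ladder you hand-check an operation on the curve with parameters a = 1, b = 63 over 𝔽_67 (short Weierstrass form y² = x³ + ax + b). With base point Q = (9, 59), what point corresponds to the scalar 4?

(63, 14)

Double-and-add on 4 = (100)₂. Start with Q = (9, 59) for the leading 1-bit.
double: tangent at (9, 59): λ = (3·9² + 1)/(2·59) ≡ 43/51. 51⁻¹ ≡ 46 (mod 67), so λ ≡ 43·46 ≡ 35.
  x = λ² - 9 - 9 = 1225 - 18 ≡ 1; y = λ·(9 - 1) - 59 ≡ 20. → (1, 20)
double: tangent at (1, 20): λ = (3·1² + 1)/(2·20) ≡ 4/40. 40⁻¹ ≡ 62 (mod 67) since 40·62 = 2480 ≡ 1, so λ ≡ 4·62 ≡ 47.
  x = λ² - 1 - 1 = 2209 - 2 ≡ 63; y = λ·(1 - 63) - 20 ≡ 14. → (63, 14)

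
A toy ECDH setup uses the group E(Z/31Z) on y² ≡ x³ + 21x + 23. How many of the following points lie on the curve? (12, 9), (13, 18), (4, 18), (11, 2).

2

(12, 9): 9² ≡ 19, rhs ≡ 19 → on.
(13, 18): 18² ≡ 14, rhs ≡ 13 → off.
(4, 18): 18² ≡ 14, rhs ≡ 16 → off.
(11, 2): 2² ≡ 4, rhs ≡ 4 → on.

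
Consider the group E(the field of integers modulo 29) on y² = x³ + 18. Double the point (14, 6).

tangent at (14, 6): λ = (3·14² + 0)/(2·6) ≡ 8/12. 12⁻¹ ≡ 17 (mod 29), so λ ≡ 8·17 ≡ 20.
  x = λ² - 14 - 14 = 400 - 28 ≡ 24; y = λ·(14 - 24) - 6 ≡ 26. → (24, 26)

(24, 26)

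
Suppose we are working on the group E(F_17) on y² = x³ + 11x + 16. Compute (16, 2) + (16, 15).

The two points share x = 16 and their y-coordinates satisfy 2 + 15 ≡ 0 (mod 17), so they are inverses. Their sum is ∞.

O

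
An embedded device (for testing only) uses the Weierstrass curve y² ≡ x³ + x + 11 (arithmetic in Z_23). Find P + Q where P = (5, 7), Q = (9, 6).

(22, 3)

(5, 7) + (9, 6). λ = (6 - 7)/(9 - 5) ≡ 22/4 mod 23. 4⁻¹ ≡ 6 (mod 23) since 4·6 = 24 ≡ 1, so λ ≡ 17.
  x = λ² - 5 - 9 = 289 - 14 ≡ 22; y = λ·(5 - 22) - 7 ≡ 3. → (22, 3)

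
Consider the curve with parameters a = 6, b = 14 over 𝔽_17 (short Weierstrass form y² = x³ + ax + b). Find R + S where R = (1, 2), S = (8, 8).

(7, 5)

(1, 2) + (8, 8). λ = (8 - 2)/(8 - 1) ≡ 6/7 mod 17. 7⁻¹ ≡ 5 (mod 17), so λ ≡ 13.
  x = λ² - 1 - 8 = 169 - 9 ≡ 7; y = λ·(1 - 7) - 2 ≡ 5. → (7, 5)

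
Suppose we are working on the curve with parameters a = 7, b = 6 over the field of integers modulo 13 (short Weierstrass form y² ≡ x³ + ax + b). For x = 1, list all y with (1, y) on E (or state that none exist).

1, 12

x³ + 7x + 6 = 14 ≡ 1 (mod 13).
Square roots of 1 mod 13: 1 and 12 (since 1² = 1 ≡ 1).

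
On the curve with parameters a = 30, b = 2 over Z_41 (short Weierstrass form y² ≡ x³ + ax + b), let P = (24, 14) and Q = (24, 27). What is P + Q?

The two points share x = 24 and their y-coordinates satisfy 14 + 27 ≡ 0 (mod 41), so they are inverses. Their sum is the point at infinity.

O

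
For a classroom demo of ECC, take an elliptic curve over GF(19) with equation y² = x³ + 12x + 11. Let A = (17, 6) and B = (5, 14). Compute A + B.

(17, 6) + (5, 14). λ = (14 - 6)/(5 - 17) ≡ 8/7 mod 19. 7⁻¹ ≡ 11 (mod 19), so λ ≡ 12.
  x = λ² - 17 - 5 = 144 - 22 ≡ 8; y = λ·(17 - 8) - 6 ≡ 7. → (8, 7)

(8, 7)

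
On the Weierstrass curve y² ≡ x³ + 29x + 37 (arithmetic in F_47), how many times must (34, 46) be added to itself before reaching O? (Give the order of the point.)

2P: tangent at (34, 46): λ = (3·34² + 29)/(2·46) ≡ 19/45. 45⁻¹ ≡ 23 (mod 47), so λ ≡ 19·23 ≡ 14.
  x = λ² - 34 - 34 = 196 - 68 ≡ 34; y = λ·(34 - 34) - 46 ≡ 1. → (34, 1)
3P: (34, 1) + (34, 46): same x and y₁ ≡ -y₂, so the sum is O.
3P = O, so the order is 3.

3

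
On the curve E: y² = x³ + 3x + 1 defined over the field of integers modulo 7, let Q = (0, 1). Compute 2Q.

(4, 0)

tangent at (0, 1): λ = (3·0² + 3)/(2·1) ≡ 3/2. 2⁻¹ ≡ 4 (mod 7) since 2·4 = 8 ≡ 1, so λ ≡ 3·4 ≡ 5.
  x = λ² - 0 - 0 = 25 - 0 ≡ 4; y = λ·(0 - 4) - 1 ≡ 0. → (4, 0)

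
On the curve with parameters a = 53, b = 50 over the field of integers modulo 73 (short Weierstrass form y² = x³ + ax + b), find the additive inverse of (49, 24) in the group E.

(49, 49)

-(49, 24) = (49, -24 mod 73) = (49, 49).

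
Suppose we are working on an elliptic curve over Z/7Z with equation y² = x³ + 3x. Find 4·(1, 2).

O

Write Q = (1, 2).
Repeated addition: build up to 4Q.
2Q: tangent at (1, 2): λ = (3·1² + 3)/(2·2) ≡ 6/4. 4⁻¹ ≡ 2 (mod 7), so λ ≡ 6·2 ≡ 5.
  x = λ² - 1 - 1 = 25 - 2 ≡ 2; y = λ·(1 - 2) - 2 ≡ 0. → (2, 0)
3Q: (2, 0) + (1, 2). λ = (2 - 0)/(1 - 2) ≡ 2/6 mod 7. 6⁻¹ ≡ 6 (mod 7), so λ ≡ 5.
  x = λ² - 2 - 1 = 25 - 3 ≡ 1; y = λ·(2 - 1) - 0 ≡ 5. → (1, 5)
4Q: (1, 5) + (1, 2): same x and y₁ ≡ -y₂, so the sum is 𝒪.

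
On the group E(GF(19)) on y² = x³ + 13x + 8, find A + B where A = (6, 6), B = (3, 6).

(6, 6) + (3, 6). λ = (6 - 6)/(3 - 6) ≡ 0/16 mod 19. 16⁻¹ ≡ 6 (mod 19) since 16·6 = 96 ≡ 1, so λ ≡ 0.
  x = λ² - 6 - 3 = 0 - 9 ≡ 10; y = λ·(6 - 10) - 6 ≡ 13. → (10, 13)

(10, 13)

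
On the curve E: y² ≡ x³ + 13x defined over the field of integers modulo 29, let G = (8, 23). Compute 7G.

Double-and-add on 7 = (111)₂. Start with G = (8, 23) for the leading 1-bit.
double: tangent at (8, 23): λ = (3·8² + 13)/(2·23) ≡ 2/17. 17⁻¹ ≡ 12 (mod 29), so λ ≡ 2·12 ≡ 24.
  x = λ² - 8 - 8 = 576 - 16 ≡ 9; y = λ·(8 - 9) - 23 ≡ 11. → (9, 11)
add G: (9, 11) + (8, 23). λ = (23 - 11)/(8 - 9) ≡ 12/28 mod 29. 28⁻¹ ≡ 28 (mod 29) since 28·28 = 784 ≡ 1, so λ ≡ 17.
  x = λ² - 9 - 8 = 289 - 17 ≡ 11; y = λ·(9 - 11) - 11 ≡ 13. → (11, 13)
double: tangent at (11, 13): λ = (3·11² + 13)/(2·13) ≡ 28/26. 26⁻¹ ≡ 19 (mod 29), so λ ≡ 28·19 ≡ 10.
  x = λ² - 11 - 11 = 100 - 22 ≡ 20; y = λ·(11 - 20) - 13 ≡ 13. → (20, 13)
add G: (20, 13) + (8, 23). λ = (23 - 13)/(8 - 20) ≡ 10/17 mod 29. 17⁻¹ ≡ 12 (mod 29) since 17·12 = 204 ≡ 1, so λ ≡ 4.
  x = λ² - 20 - 8 = 16 - 28 ≡ 17; y = λ·(20 - 17) - 13 ≡ 28. → (17, 28)

(17, 28)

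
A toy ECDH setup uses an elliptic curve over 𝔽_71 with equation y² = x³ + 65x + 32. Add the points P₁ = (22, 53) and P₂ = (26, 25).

(22, 53) + (26, 25). λ = (25 - 53)/(26 - 22) ≡ 43/4 mod 71. 4⁻¹ ≡ 18 (mod 71) since 4·18 = 72 ≡ 1, so λ ≡ 64.
  x = λ² - 22 - 26 = 4096 - 48 ≡ 1; y = λ·(22 - 1) - 53 ≡ 13. → (1, 13)

(1, 13)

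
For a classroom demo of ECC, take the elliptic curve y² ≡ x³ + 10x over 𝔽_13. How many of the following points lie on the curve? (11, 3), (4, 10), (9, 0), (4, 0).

(11, 3): 3² ≡ 9, rhs ≡ 11 → off.
(4, 10): 10² ≡ 9, rhs ≡ 0 → off.
(9, 0): 0² ≡ 0, rhs ≡ 0 → on.
(4, 0): 0² ≡ 0, rhs ≡ 0 → on.

2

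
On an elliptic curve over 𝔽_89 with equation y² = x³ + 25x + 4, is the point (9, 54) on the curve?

yes

y² = 54² ≡ 68; x³ + 25x + 4 = 958 ≡ 68 (mod 89). 68 = 68.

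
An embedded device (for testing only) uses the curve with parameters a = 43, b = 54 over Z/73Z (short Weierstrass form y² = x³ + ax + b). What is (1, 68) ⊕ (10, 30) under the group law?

(60, 27)

(1, 68) + (10, 30). λ = (30 - 68)/(10 - 1) ≡ 35/9 mod 73. 9⁻¹ ≡ 65 (mod 73) since 9·65 = 585 ≡ 1, so λ ≡ 12.
  x = λ² - 1 - 10 = 144 - 11 ≡ 60; y = λ·(1 - 60) - 68 ≡ 27. → (60, 27)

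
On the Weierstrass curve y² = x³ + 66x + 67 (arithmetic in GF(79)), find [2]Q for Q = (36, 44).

tangent at (36, 44): λ = (3·36² + 66)/(2·44) ≡ 4/9. 9⁻¹ ≡ 44 (mod 79) since 9·44 = 396 ≡ 1, so λ ≡ 4·44 ≡ 18.
  x = λ² - 36 - 36 = 324 - 72 ≡ 15; y = λ·(36 - 15) - 44 ≡ 18. → (15, 18)

(15, 18)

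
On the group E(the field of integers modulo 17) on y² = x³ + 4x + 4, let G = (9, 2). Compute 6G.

(8, 2)

Double-and-add on 6 = (110)₂. Start with G = (9, 2) for the leading 1-bit.
double: tangent at (9, 2): λ = (3·9² + 4)/(2·2) ≡ 9/4. 4⁻¹ ≡ 13 (mod 17), so λ ≡ 9·13 ≡ 15.
  x = λ² - 9 - 9 = 225 - 18 ≡ 3; y = λ·(9 - 3) - 2 ≡ 3. → (3, 3)
add G: (3, 3) + (9, 2). λ = (2 - 3)/(9 - 3) ≡ 16/6 mod 17. 6⁻¹ ≡ 3 (mod 17), so λ ≡ 14.
  x = λ² - 3 - 9 = 196 - 12 ≡ 14; y = λ·(3 - 14) - 3 ≡ 13. → (14, 13)
double: tangent at (14, 13): λ = (3·14² + 4)/(2·13) ≡ 14/9. 9⁻¹ ≡ 2 (mod 17) since 9·2 = 18 ≡ 1, so λ ≡ 14·2 ≡ 11.
  x = λ² - 14 - 14 = 121 - 28 ≡ 8; y = λ·(14 - 8) - 13 ≡ 2. → (8, 2)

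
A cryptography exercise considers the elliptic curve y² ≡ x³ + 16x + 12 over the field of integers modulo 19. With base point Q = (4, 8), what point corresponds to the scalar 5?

Repeated addition: build up to 5Q.
2Q: tangent at (4, 8): λ = (3·4² + 16)/(2·8) ≡ 7/16. 16⁻¹ ≡ 6 (mod 19), so λ ≡ 7·6 ≡ 4.
  x = λ² - 4 - 4 = 16 - 8 ≡ 8; y = λ·(4 - 8) - 8 ≡ 14. → (8, 14)
3Q: (8, 14) + (4, 8). λ = (8 - 14)/(4 - 8) ≡ 13/15 mod 19. 15⁻¹ ≡ 14 (mod 19) since 15·14 = 210 ≡ 1, so λ ≡ 11.
  x = λ² - 8 - 4 = 121 - 12 ≡ 14; y = λ·(8 - 14) - 14 ≡ 15. → (14, 15)
4Q: (14, 15) + (4, 8). λ = (8 - 15)/(4 - 14) ≡ 12/9 mod 19. 9⁻¹ ≡ 17 (mod 19), so λ ≡ 14.
  x = λ² - 14 - 4 = 196 - 18 ≡ 7; y = λ·(14 - 7) - 15 ≡ 7. → (7, 7)
5Q: (7, 7) + (4, 8). λ = (8 - 7)/(4 - 7) ≡ 1/16 mod 19. 16⁻¹ ≡ 6 (mod 19) since 16·6 = 96 ≡ 1, so λ ≡ 6.
  x = λ² - 7 - 4 = 36 - 11 ≡ 6; y = λ·(7 - 6) - 7 ≡ 18. → (6, 18)

(6, 18)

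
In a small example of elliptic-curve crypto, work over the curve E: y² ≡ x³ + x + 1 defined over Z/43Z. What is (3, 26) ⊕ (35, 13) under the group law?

(0, 1)

(3, 26) + (35, 13). λ = (13 - 26)/(35 - 3) ≡ 30/32 mod 43. 32⁻¹ ≡ 39 (mod 43), so λ ≡ 9.
  x = λ² - 3 - 35 = 81 - 38 ≡ 0; y = λ·(3 - 0) - 26 ≡ 1. → (0, 1)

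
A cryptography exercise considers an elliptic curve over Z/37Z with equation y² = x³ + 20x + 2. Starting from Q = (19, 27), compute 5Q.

Repeated addition: build up to 5Q.
2Q: tangent at (19, 27): λ = (3·19² + 20)/(2·27) ≡ 30/17. 17⁻¹ ≡ 24 (mod 37), so λ ≡ 30·24 ≡ 17.
  x = λ² - 19 - 19 = 289 - 38 ≡ 29; y = λ·(19 - 29) - 27 ≡ 25. → (29, 25)
3Q: (29, 25) + (19, 27). λ = (27 - 25)/(19 - 29) ≡ 2/27 mod 37. 27⁻¹ ≡ 11 (mod 37), so λ ≡ 22.
  x = λ² - 29 - 19 = 484 - 48 ≡ 29; y = λ·(29 - 29) - 25 ≡ 12. → (29, 12)
4Q: (29, 12) + (19, 27). λ = (27 - 12)/(19 - 29) ≡ 15/27 mod 37. 27⁻¹ ≡ 11 (mod 37) since 27·11 = 297 ≡ 1, so λ ≡ 17.
  x = λ² - 29 - 19 = 289 - 48 ≡ 19; y = λ·(29 - 19) - 12 ≡ 10. → (19, 10)
5Q: (19, 10) + (19, 27): same x and y₁ ≡ -y₂, so the sum is the point at infinity.

O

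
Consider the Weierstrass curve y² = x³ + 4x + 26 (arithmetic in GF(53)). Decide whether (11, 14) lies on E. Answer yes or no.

no

y² = 14² ≡ 37; x³ + 4x + 26 = 1401 ≡ 23 (mod 53). 37 ≠ 23.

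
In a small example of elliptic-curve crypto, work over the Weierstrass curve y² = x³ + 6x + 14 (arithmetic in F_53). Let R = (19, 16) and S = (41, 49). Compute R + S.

(35, 13)

(19, 16) + (41, 49). λ = (49 - 16)/(41 - 19) ≡ 33/22 mod 53. 22⁻¹ ≡ 41 (mod 53), so λ ≡ 28.
  x = λ² - 19 - 41 = 784 - 60 ≡ 35; y = λ·(19 - 35) - 16 ≡ 13. → (35, 13)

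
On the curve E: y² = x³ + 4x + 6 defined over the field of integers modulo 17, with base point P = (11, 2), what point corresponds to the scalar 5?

Double-and-add on 5 = (101)₂. Start with P = (11, 2) for the leading 1-bit.
double: tangent at (11, 2): λ = (3·11² + 4)/(2·2) ≡ 10/4. 4⁻¹ ≡ 13 (mod 17) since 4·13 = 52 ≡ 1, so λ ≡ 10·13 ≡ 11.
  x = λ² - 11 - 11 = 121 - 22 ≡ 14; y = λ·(11 - 14) - 2 ≡ 16. → (14, 16)
double: tangent at (14, 16): λ = (3·14² + 4)/(2·16) ≡ 14/15. 15⁻¹ ≡ 8 (mod 17), so λ ≡ 14·8 ≡ 10.
  x = λ² - 14 - 14 = 100 - 28 ≡ 4; y = λ·(14 - 4) - 16 ≡ 16. → (4, 16)
add P: (4, 16) + (11, 2). λ = (2 - 16)/(11 - 4) ≡ 3/7 mod 17. 7⁻¹ ≡ 5 (mod 17) since 7·5 = 35 ≡ 1, so λ ≡ 15.
  x = λ² - 4 - 11 = 225 - 15 ≡ 6; y = λ·(4 - 6) - 16 ≡ 5. → (6, 5)

(6, 5)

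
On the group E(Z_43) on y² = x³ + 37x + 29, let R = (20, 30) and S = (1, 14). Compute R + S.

(20, 30) + (1, 14). λ = (14 - 30)/(1 - 20) ≡ 27/24 mod 43. 24⁻¹ ≡ 9 (mod 43), so λ ≡ 28.
  x = λ² - 20 - 1 = 784 - 21 ≡ 32; y = λ·(20 - 32) - 30 ≡ 21. → (32, 21)

(32, 21)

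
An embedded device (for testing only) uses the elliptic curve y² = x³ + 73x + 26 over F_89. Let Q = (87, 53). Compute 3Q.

(60, 24)

Repeated addition: build up to 3Q.
2Q: tangent at (87, 53): λ = (3·87² + 73)/(2·53) ≡ 85/17. 17⁻¹ ≡ 21 (mod 89) since 17·21 = 357 ≡ 1, so λ ≡ 85·21 ≡ 5.
  x = λ² - 87 - 87 = 25 - 174 ≡ 29; y = λ·(87 - 29) - 53 ≡ 59. → (29, 59)
3Q: (29, 59) + (87, 53). λ = (53 - 59)/(87 - 29) ≡ 83/58 mod 89. 58⁻¹ ≡ 66 (mod 89), so λ ≡ 49.
  x = λ² - 29 - 87 = 2401 - 116 ≡ 60; y = λ·(29 - 60) - 59 ≡ 24. → (60, 24)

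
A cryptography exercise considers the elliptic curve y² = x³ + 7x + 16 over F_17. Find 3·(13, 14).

Write Q = (13, 14).
Repeated addition: build up to 3Q.
2Q: tangent at (13, 14): λ = (3·13² + 7)/(2·14) ≡ 4/11. 11⁻¹ ≡ 14 (mod 17), so λ ≡ 4·14 ≡ 5.
  x = λ² - 13 - 13 = 25 - 26 ≡ 16; y = λ·(13 - 16) - 14 ≡ 5. → (16, 5)
3Q: (16, 5) + (13, 14). λ = (14 - 5)/(13 - 16) ≡ 9/14 mod 17. 14⁻¹ ≡ 11 (mod 17) since 14·11 = 154 ≡ 1, so λ ≡ 14.
  x = λ² - 16 - 13 = 196 - 29 ≡ 14; y = λ·(16 - 14) - 5 ≡ 6. → (14, 6)

(14, 6)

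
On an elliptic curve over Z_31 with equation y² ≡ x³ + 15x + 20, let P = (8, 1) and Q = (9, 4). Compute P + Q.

(23, 16)

(8, 1) + (9, 4). λ = (4 - 1)/(9 - 8) ≡ 3/1 mod 31. 1⁻¹ ≡ 1 (mod 31) since 1·1 = 1 ≡ 1, so λ ≡ 3.
  x = λ² - 8 - 9 = 9 - 17 ≡ 23; y = λ·(8 - 23) - 1 ≡ 16. → (23, 16)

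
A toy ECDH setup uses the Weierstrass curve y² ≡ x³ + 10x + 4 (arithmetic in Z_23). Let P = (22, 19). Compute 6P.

Double-and-add on 6 = (110)₂. Start with P = (22, 19) for the leading 1-bit.
double: tangent at (22, 19): λ = (3·22² + 10)/(2·19) ≡ 13/15. 15⁻¹ ≡ 20 (mod 23), so λ ≡ 13·20 ≡ 7.
  x = λ² - 22 - 22 = 49 - 44 ≡ 5; y = λ·(22 - 5) - 19 ≡ 8. → (5, 8)
add P: (5, 8) + (22, 19). λ = (19 - 8)/(22 - 5) ≡ 11/17 mod 23. 17⁻¹ ≡ 19 (mod 23) since 17·19 = 323 ≡ 1, so λ ≡ 2.
  x = λ² - 5 - 22 = 4 - 27 ≡ 0; y = λ·(5 - 0) - 8 ≡ 2. → (0, 2)
double: tangent at (0, 2): λ = (3·0² + 10)/(2·2) ≡ 10/4. 4⁻¹ ≡ 6 (mod 23) since 4·6 = 24 ≡ 1, so λ ≡ 10·6 ≡ 14.
  x = λ² - 0 - 0 = 196 - 0 ≡ 12; y = λ·(0 - 12) - 2 ≡ 14. → (12, 14)

(12, 14)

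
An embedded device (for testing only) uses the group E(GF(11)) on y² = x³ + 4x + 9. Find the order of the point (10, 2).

2P: tangent at (10, 2): λ = (3·10² + 4)/(2·2) ≡ 7/4. 4⁻¹ ≡ 3 (mod 11), so λ ≡ 7·3 ≡ 10.
  x = λ² - 10 - 10 = 100 - 20 ≡ 3; y = λ·(10 - 3) - 2 ≡ 2. → (3, 2)
3P: (3, 2) + (10, 2). λ = (2 - 2)/(10 - 3) ≡ 0/7 mod 11. 7⁻¹ ≡ 8 (mod 11), so λ ≡ 0.
  x = λ² - 3 - 10 = 0 - 13 ≡ 9; y = λ·(3 - 9) - 2 ≡ 9. → (9, 9)
4P: (9, 9) + (10, 2). λ = (2 - 9)/(10 - 9) ≡ 4/1 mod 11. 1⁻¹ ≡ 1 (mod 11), so λ ≡ 4.
  x = λ² - 9 - 10 = 16 - 19 ≡ 8; y = λ·(9 - 8) - 9 ≡ 6. → (8, 6)
5P: (8, 6) + (10, 2). λ = (2 - 6)/(10 - 8) ≡ 7/2 mod 11. 2⁻¹ ≡ 6 (mod 11) since 2·6 = 12 ≡ 1, so λ ≡ 9.
  x = λ² - 8 - 10 = 81 - 18 ≡ 8; y = λ·(8 - 8) - 6 ≡ 5. → (8, 5)
6P: (8, 5) + (10, 2). λ = (2 - 5)/(10 - 8) ≡ 8/2 mod 11. 2⁻¹ ≡ 6 (mod 11) since 2·6 = 12 ≡ 1, so λ ≡ 4.
  x = λ² - 8 - 10 = 16 - 18 ≡ 9; y = λ·(8 - 9) - 5 ≡ 2. → (9, 2)
7P: (9, 2) + (10, 2). λ = (2 - 2)/(10 - 9) ≡ 0/1 mod 11. 1⁻¹ ≡ 1 (mod 11) since 1·1 = 1 ≡ 1, so λ ≡ 0.
  x = λ² - 9 - 10 = 0 - 19 ≡ 3; y = λ·(9 - 3) - 2 ≡ 9. → (3, 9)
8P: (3, 9) + (10, 2). λ = (2 - 9)/(10 - 3) ≡ 4/7 mod 11. 7⁻¹ ≡ 8 (mod 11), so λ ≡ 10.
  x = λ² - 3 - 10 = 100 - 13 ≡ 10; y = λ·(3 - 10) - 9 ≡ 9. → (10, 9)
9P: (10, 9) + (10, 2): same x and y₁ ≡ -y₂, so the sum is O.
9P = O, so the order is 9.

9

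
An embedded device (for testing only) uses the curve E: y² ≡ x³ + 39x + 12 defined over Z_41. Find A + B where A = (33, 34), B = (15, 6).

(2, 37)

(33, 34) + (15, 6). λ = (6 - 34)/(15 - 33) ≡ 13/23 mod 41. 23⁻¹ ≡ 25 (mod 41) since 23·25 = 575 ≡ 1, so λ ≡ 38.
  x = λ² - 33 - 15 = 1444 - 48 ≡ 2; y = λ·(33 - 2) - 34 ≡ 37. → (2, 37)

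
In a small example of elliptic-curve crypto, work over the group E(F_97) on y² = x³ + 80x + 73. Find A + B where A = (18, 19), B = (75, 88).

(85, 2)

(18, 19) + (75, 88). λ = (88 - 19)/(75 - 18) ≡ 69/57 mod 97. 57⁻¹ ≡ 80 (mod 97), so λ ≡ 88.
  x = λ² - 18 - 75 = 7744 - 93 ≡ 85; y = λ·(18 - 85) - 19 ≡ 2. → (85, 2)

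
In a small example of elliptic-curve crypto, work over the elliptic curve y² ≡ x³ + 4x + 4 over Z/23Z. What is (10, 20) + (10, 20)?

tangent at (10, 20): λ = (3·10² + 4)/(2·20) ≡ 5/17. 17⁻¹ ≡ 19 (mod 23), so λ ≡ 5·19 ≡ 3.
  x = λ² - 10 - 10 = 9 - 20 ≡ 12; y = λ·(10 - 12) - 20 ≡ 20. → (12, 20)

(12, 20)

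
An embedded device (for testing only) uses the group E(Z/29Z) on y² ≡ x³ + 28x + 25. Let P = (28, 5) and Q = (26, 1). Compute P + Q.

(28, 5) + (26, 1). λ = (1 - 5)/(26 - 28) ≡ 25/27 mod 29. 27⁻¹ ≡ 14 (mod 29), so λ ≡ 2.
  x = λ² - 28 - 26 = 4 - 54 ≡ 8; y = λ·(28 - 8) - 5 ≡ 6. → (8, 6)

(8, 6)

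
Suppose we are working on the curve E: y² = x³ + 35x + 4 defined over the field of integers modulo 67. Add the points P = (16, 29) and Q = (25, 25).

(16, 29) + (25, 25). λ = (25 - 29)/(25 - 16) ≡ 63/9 mod 67. 9⁻¹ ≡ 15 (mod 67) since 9·15 = 135 ≡ 1, so λ ≡ 7.
  x = λ² - 16 - 25 = 49 - 41 ≡ 8; y = λ·(16 - 8) - 29 ≡ 27. → (8, 27)

(8, 27)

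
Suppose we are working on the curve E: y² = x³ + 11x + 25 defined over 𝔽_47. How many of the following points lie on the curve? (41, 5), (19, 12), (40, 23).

(41, 5): 5² ≡ 25, rhs ≡ 25 → on.
(19, 12): 12² ≡ 3, rhs ≡ 43 → off.
(40, 23): 23² ≡ 12, rhs ≡ 28 → off.

1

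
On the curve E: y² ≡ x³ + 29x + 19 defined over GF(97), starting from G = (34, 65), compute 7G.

(10, 40)

Double-and-add on 7 = (111)₂. Start with G = (34, 65) for the leading 1-bit.
double: tangent at (34, 65): λ = (3·34² + 29)/(2·65) ≡ 5/33. 33⁻¹ ≡ 50 (mod 97), so λ ≡ 5·50 ≡ 56.
  x = λ² - 34 - 34 = 3136 - 68 ≡ 61; y = λ·(34 - 61) - 65 ≡ 72. → (61, 72)
add G: (61, 72) + (34, 65). λ = (65 - 72)/(34 - 61) ≡ 90/70 mod 97. 70⁻¹ ≡ 79 (mod 97), so λ ≡ 29.
  x = λ² - 61 - 34 = 841 - 95 ≡ 67; y = λ·(61 - 67) - 72 ≡ 45. → (67, 45)
double: tangent at (67, 45): λ = (3·67² + 29)/(2·45) ≡ 13/90. 90⁻¹ ≡ 83 (mod 97), so λ ≡ 13·83 ≡ 12.
  x = λ² - 67 - 67 = 144 - 134 ≡ 10; y = λ·(67 - 10) - 45 ≡ 57. → (10, 57)
add G: (10, 57) + (34, 65). λ = (65 - 57)/(34 - 10) ≡ 8/24 mod 97. 24⁻¹ ≡ 93 (mod 97) since 24·93 = 2232 ≡ 1, so λ ≡ 65.
  x = λ² - 10 - 34 = 4225 - 44 ≡ 10; y = λ·(10 - 10) - 57 ≡ 40. → (10, 40)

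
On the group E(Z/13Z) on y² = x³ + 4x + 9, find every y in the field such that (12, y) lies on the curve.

x³ + 4x + 9 = 1785 ≡ 4 (mod 13).
Square roots of 4 mod 13: 2 and 11 (since 2² = 4 ≡ 4).

2, 11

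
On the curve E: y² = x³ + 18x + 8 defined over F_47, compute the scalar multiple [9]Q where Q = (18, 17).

Repeated addition: build up to 9Q.
2Q: tangent at (18, 17): λ = (3·18² + 18)/(2·17) ≡ 3/34. 34⁻¹ ≡ 18 (mod 47), so λ ≡ 3·18 ≡ 7.
  x = λ² - 18 - 18 = 49 - 36 ≡ 13; y = λ·(18 - 13) - 17 ≡ 18. → (13, 18)
3Q: (13, 18) + (18, 17). λ = (17 - 18)/(18 - 13) ≡ 46/5 mod 47. 5⁻¹ ≡ 19 (mod 47) since 5·19 = 95 ≡ 1, so λ ≡ 28.
  x = λ² - 13 - 18 = 784 - 31 ≡ 1; y = λ·(13 - 1) - 18 ≡ 36. → (1, 36)
4Q: (1, 36) + (18, 17). λ = (17 - 36)/(18 - 1) ≡ 28/17 mod 47. 17⁻¹ ≡ 36 (mod 47), so λ ≡ 21.
  x = λ² - 1 - 18 = 441 - 19 ≡ 46; y = λ·(1 - 46) - 36 ≡ 6. → (46, 6)
5Q: (46, 6) + (18, 17). λ = (17 - 6)/(18 - 46) ≡ 11/19 mod 47. 19⁻¹ ≡ 5 (mod 47), so λ ≡ 8.
  x = λ² - 46 - 18 = 64 - 64 ≡ 0; y = λ·(46 - 0) - 6 ≡ 33. → (0, 33)
6Q: (0, 33) + (18, 17). λ = (17 - 33)/(18 - 0) ≡ 31/18 mod 47. 18⁻¹ ≡ 34 (mod 47), so λ ≡ 20.
  x = λ² - 0 - 18 = 400 - 18 ≡ 6; y = λ·(0 - 6) - 33 ≡ 35. → (6, 35)
7Q: (6, 35) + (18, 17). λ = (17 - 35)/(18 - 6) ≡ 29/12 mod 47. 12⁻¹ ≡ 4 (mod 47), so λ ≡ 22.
  x = λ² - 6 - 18 = 484 - 24 ≡ 37; y = λ·(6 - 37) - 35 ≡ 35. → (37, 35)
8Q: (37, 35) + (18, 17). λ = (17 - 35)/(18 - 37) ≡ 29/28 mod 47. 28⁻¹ ≡ 42 (mod 47), so λ ≡ 43.
  x = λ² - 37 - 18 = 1849 - 55 ≡ 8; y = λ·(37 - 8) - 35 ≡ 37. → (8, 37)
9Q: (8, 37) + (18, 17). λ = (17 - 37)/(18 - 8) ≡ 27/10 mod 47. 10⁻¹ ≡ 33 (mod 47) since 10·33 = 330 ≡ 1, so λ ≡ 45.
  x = λ² - 8 - 18 = 2025 - 26 ≡ 25; y = λ·(8 - 25) - 37 ≡ 44. → (25, 44)

(25, 44)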